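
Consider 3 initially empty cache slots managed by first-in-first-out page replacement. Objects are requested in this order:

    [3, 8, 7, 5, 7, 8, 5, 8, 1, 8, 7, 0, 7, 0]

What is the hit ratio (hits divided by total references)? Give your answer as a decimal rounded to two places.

0.43

3 → miss, frames (3)
8 → miss, frames (3 8)
7 → miss, frames (3 8 7)
5 → miss, evict 3, frames (8 7 5)
7 → hit
8 → hit
5 → hit
8 → hit
1 → miss, evict 8, frames (7 5 1)
8 → miss, evict 7, frames (5 1 8)
7 → miss, evict 5, frames (1 8 7)
0 → miss, evict 1, frames (8 7 0)
7 → hit
0 → hit
Hits: 6 of 14 references → 6/14 = 0.4286.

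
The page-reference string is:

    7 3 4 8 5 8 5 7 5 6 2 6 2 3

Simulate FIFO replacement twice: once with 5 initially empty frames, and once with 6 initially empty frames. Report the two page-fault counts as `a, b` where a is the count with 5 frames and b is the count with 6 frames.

5 frames: F F F F F . . . . F F . . F → 8 faults.
6 frames: F F F F F . . . . F F . . . → 7 faults.
7 < 8: adding a frame reduced faults, as is typical.

8, 7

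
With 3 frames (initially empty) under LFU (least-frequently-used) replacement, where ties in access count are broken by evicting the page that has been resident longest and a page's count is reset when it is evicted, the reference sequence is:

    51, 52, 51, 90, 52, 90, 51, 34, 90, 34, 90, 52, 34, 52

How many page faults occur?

7

51: fault, frames (51)
52: fault, frames (51 52)
51: hit
90: fault, frames (51 52 90)
52: hit
90: hit
51: hit
34: fault, evict 52, frames (51 90 34)
90: hit
34: hit
90: hit
52: fault, evict 34, frames (51 90 52)
34: fault, evict 52, frames (51 90 34)
52: fault, evict 34, frames (51 90 52)
Page faults: 7.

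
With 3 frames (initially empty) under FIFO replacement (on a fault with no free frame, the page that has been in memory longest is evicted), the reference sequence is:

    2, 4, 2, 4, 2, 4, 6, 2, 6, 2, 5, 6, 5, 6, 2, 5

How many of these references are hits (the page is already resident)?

11

2 -> miss, frames {2}
4 -> miss, frames {2,4}
2 -> hit
4 -> hit
2 -> hit
4 -> hit
6 -> miss, frames {2,4,6}
2 -> hit
6 -> hit
2 -> hit
5 -> miss, evict 2, frames {4,6,5}
6 -> hit
5 -> hit
6 -> hit
2 -> miss, evict 4, frames {6,5,2}
5 -> hit
Hits: 11.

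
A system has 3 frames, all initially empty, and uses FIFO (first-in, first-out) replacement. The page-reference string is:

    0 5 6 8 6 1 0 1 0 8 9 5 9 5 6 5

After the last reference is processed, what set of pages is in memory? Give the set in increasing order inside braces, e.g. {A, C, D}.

{5, 6, 9}

0 → fault, frames (0)
5 → fault, frames (0 5)
6 → fault, frames (0 5 6)
8 → fault, evict 0, frames (5 6 8)
6 → hit
1 → fault, evict 5, frames (6 8 1)
0 → fault, evict 6, frames (8 1 0)
1 → hit
0 → hit
8 → hit
9 → fault, evict 8, frames (1 0 9)
5 → fault, evict 1, frames (0 9 5)
9 → hit
5 → hit
6 → fault, evict 0, frames (9 5 6)
5 → hit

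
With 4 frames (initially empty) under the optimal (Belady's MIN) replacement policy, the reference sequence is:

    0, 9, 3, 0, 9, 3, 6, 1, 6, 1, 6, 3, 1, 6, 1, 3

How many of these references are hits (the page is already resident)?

0 -> fault, frames [0]
9 -> fault, frames [0, 9]
3 -> fault, frames [0, 9, 3]
0 -> hit
9 -> hit
3 -> hit
6 -> fault, frames [0, 9, 3, 6]
1 -> fault, evict 9, frames [0, 3, 6, 1]
6 -> hit
1 -> hit
6 -> hit
3 -> hit
1 -> hit
6 -> hit
1 -> hit
3 -> hit
Hits: 11.

11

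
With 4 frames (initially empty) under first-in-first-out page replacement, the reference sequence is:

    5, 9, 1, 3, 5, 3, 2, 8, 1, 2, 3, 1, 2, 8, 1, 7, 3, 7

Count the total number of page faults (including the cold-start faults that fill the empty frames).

5: miss, frames {5}
9: miss, frames {5,9}
1: miss, frames {5,9,1}
3: miss, frames {5,9,1,3}
5: hit
3: hit
2: miss, evict 5, frames {9,1,3,2}
8: miss, evict 9, frames {1,3,2,8}
1: hit
2: hit
3: hit
1: hit
2: hit
8: hit
1: hit
7: miss, evict 1, frames {3,2,8,7}
3: hit
7: hit
Page faults: 7.

7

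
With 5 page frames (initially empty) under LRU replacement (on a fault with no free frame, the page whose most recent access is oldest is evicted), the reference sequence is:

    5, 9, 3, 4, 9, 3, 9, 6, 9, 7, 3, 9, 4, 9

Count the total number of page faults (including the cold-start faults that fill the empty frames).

5 -> miss, frames {5}
9 -> miss, frames {5,9}
3 -> miss, frames {5,9,3}
4 -> miss, frames {5,9,3,4}
9 -> hit
3 -> hit
9 -> hit
6 -> miss, frames {5,4,3,9,6}
9 -> hit
7 -> miss, evict 5, frames {4,3,6,9,7}
3 -> hit
9 -> hit
4 -> hit
9 -> hit
Page faults: 6.

6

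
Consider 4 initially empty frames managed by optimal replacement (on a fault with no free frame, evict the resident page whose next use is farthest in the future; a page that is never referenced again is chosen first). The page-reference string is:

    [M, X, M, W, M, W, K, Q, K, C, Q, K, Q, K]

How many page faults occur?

M → fault, frames [M]
X → fault, frames [M, X]
M → hit
W → fault, frames [M, X, W]
M → hit
W → hit
K → fault, frames [M, X, W, K]
Q → fault, evict W, frames [M, X, K, Q]
K → hit
C → fault, evict X, frames [M, K, Q, C]
Q → hit
K → hit
Q → hit
K → hit
Page faults: 6.

6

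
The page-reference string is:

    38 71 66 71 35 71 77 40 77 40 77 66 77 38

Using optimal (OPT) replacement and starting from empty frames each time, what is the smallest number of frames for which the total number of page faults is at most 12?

2

f=1: 14 faults
f=2: 8 faults
f=3: 7 faults
f=4: 6 faults
f=5: 6 faults
f=6: 6 faults
Smallest f with faults ≤ 12 is 2.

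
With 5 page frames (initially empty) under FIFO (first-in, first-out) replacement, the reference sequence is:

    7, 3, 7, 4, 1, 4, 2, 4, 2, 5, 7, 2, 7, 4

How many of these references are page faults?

7

7 → miss, frames (7)
3 → miss, frames (7 3)
7 → hit
4 → miss, frames (7 3 4)
1 → miss, frames (7 3 4 1)
4 → hit
2 → miss, frames (7 3 4 1 2)
4 → hit
2 → hit
5 → miss, evict 7, frames (3 4 1 2 5)
7 → miss, evict 3, frames (4 1 2 5 7)
2 → hit
7 → hit
4 → hit
Page faults: 7.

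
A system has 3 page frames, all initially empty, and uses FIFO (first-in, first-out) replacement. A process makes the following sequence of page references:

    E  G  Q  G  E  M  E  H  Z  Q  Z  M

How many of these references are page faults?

E: fault, frames [E]
G: fault, frames [E, G]
Q: fault, frames [E, G, Q]
G: hit
E: hit
M: fault, evict E, frames [G, Q, M]
E: fault, evict G, frames [Q, M, E]
H: fault, evict Q, frames [M, E, H]
Z: fault, evict M, frames [E, H, Z]
Q: fault, evict E, frames [H, Z, Q]
Z: hit
M: fault, evict H, frames [Z, Q, M]
Page faults: 9.

9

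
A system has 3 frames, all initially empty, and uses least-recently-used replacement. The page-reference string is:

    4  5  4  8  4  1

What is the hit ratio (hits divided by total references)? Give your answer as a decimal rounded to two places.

0.33

4 → fault, frames (4)
5 → fault, frames (4 5)
4 → hit
8 → fault, frames (5 4 8)
4 → hit
1 → fault, evict 5, frames (8 4 1)
Hits: 2 of 6 references → 2/6 = 0.3333.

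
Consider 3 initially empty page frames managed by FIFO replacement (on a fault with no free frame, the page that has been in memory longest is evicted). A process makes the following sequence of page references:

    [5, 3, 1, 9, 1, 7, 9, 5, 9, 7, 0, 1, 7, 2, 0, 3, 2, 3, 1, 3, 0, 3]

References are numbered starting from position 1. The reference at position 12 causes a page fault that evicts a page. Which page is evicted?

7

pos 1: 5: fault, frames (5)
pos 2: 3: fault, frames (5 3)
pos 3: 1: fault, frames (5 3 1)
pos 4: 9: fault, evict 5, frames (3 1 9)
pos 5: 1: hit
pos 6: 7: fault, evict 3, frames (1 9 7)
pos 7: 9: hit
pos 8: 5: fault, evict 1, frames (9 7 5)
pos 9: 9: hit
pos 10: 7: hit
pos 11: 0: fault, evict 9, frames (7 5 0)
pos 12: 1: fault, evict 7, frames (5 0 1)
At position 12, page 7 is evicted.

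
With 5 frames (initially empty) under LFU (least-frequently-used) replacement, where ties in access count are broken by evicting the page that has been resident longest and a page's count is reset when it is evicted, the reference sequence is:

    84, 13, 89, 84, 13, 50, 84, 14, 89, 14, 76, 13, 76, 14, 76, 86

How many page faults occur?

7

84 -> miss, frames {84}
13 -> miss, frames {84,13}
89 -> miss, frames {84,13,89}
84 -> hit
13 -> hit
50 -> miss, frames {84,13,89,50}
84 -> hit
14 -> miss, frames {84,13,89,50,14}
89 -> hit
14 -> hit
76 -> miss, evict 50, frames {84,13,89,14,76}
13 -> hit
76 -> hit
14 -> hit
76 -> hit
86 -> miss, evict 89, frames {84,13,14,76,86}
Page faults: 7.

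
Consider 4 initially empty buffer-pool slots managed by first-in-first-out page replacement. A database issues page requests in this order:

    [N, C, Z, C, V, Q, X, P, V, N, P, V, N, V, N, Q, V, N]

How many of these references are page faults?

10

N → fault, frames {N}
C → fault, frames {N,C}
Z → fault, frames {N,C,Z}
C → hit
V → fault, frames {N,C,Z,V}
Q → fault, evict N, frames {C,Z,V,Q}
X → fault, evict C, frames {Z,V,Q,X}
P → fault, evict Z, frames {V,Q,X,P}
V → hit
N → fault, evict V, frames {Q,X,P,N}
P → hit
V → fault, evict Q, frames {X,P,N,V}
N → hit
V → hit
N → hit
Q → fault, evict X, frames {P,N,V,Q}
V → hit
N → hit
Page faults: 10.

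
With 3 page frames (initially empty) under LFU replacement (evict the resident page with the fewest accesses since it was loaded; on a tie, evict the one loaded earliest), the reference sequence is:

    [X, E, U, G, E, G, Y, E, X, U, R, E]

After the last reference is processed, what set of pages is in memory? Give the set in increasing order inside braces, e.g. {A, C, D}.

{E, G, R}

X → miss, frames [X]
E → miss, frames [X, E]
U → miss, frames [X, E, U]
G → miss, evict X, frames [E, U, G]
E → hit
G → hit
Y → miss, evict U, frames [E, G, Y]
E → hit
X → miss, evict Y, frames [E, G, X]
U → miss, evict X, frames [E, G, U]
R → miss, evict U, frames [E, G, R]
E → hit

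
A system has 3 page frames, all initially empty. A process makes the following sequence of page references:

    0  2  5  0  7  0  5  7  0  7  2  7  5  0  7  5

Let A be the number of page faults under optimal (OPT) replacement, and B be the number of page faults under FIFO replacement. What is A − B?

-2

Under OPT: F F F . F . . . . . F . . F . . → 6 faults.
Under FIFO: F F F . F F . . . . F . F . F . → 8 faults.
A − B = 6 − 8 = -2.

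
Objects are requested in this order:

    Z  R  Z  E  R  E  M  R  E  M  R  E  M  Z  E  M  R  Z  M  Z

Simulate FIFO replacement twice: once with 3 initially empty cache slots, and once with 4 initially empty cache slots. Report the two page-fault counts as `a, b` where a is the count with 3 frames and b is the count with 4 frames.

3 frames: F F . F . . F . . . . . . F . . F . . . → 6 faults.
4 frames: F F . F . . F . . . . . . . . . . . . . → 4 faults.
4 < 6: adding a frame reduced faults, as is typical.

6, 4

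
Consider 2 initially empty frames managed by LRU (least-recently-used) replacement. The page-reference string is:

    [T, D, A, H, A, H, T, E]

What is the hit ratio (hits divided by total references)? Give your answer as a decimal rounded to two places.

T -> miss, frames (T)
D -> miss, frames (T D)
A -> miss, evict T, frames (D A)
H -> miss, evict D, frames (A H)
A -> hit
H -> hit
T -> miss, evict A, frames (H T)
E -> miss, evict H, frames (T E)
Hits: 2 of 8 references → 2/8 = 0.2500.

0.25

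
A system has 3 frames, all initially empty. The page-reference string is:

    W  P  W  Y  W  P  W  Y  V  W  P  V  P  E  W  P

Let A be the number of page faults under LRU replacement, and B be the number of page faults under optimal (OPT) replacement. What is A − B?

Under LRU: F F . F . . . . F . F . . F F . → 7 faults.
Under OPT: F F . F . . . . F . . . . F . . → 5 faults.
A − B = 7 − 5 = 2.

2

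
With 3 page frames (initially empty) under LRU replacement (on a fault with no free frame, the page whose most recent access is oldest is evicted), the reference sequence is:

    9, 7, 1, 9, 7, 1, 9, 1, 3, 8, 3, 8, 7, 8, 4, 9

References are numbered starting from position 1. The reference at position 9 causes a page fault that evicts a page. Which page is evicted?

pos 1: 9: miss, frames [9]
pos 2: 7: miss, frames [9, 7]
pos 3: 1: miss, frames [9, 7, 1]
pos 4: 9: hit
pos 5: 7: hit
pos 6: 1: hit
pos 7: 9: hit
pos 8: 1: hit
pos 9: 3: miss, evict 7, frames [9, 1, 3]
At position 9, page 7 is evicted.

7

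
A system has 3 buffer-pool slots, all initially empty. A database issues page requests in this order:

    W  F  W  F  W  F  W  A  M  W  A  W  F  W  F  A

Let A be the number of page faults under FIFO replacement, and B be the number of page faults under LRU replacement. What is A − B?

Under FIFO: F F . . . . . F F F . . F . . F → 7 faults.
Under LRU: F F . . . . . F F . . . F . . . → 5 faults.
A − B = 7 − 5 = 2.

2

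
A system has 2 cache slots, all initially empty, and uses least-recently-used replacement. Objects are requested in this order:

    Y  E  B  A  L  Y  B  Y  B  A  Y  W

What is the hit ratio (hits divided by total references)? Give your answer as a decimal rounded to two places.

0.17

Y: miss, frames [Y]
E: miss, frames [Y, E]
B: miss, evict Y, frames [E, B]
A: miss, evict E, frames [B, A]
L: miss, evict B, frames [A, L]
Y: miss, evict A, frames [L, Y]
B: miss, evict L, frames [Y, B]
Y: hit
B: hit
A: miss, evict Y, frames [B, A]
Y: miss, evict B, frames [A, Y]
W: miss, evict A, frames [Y, W]
Hits: 2 of 12 references → 2/12 = 0.1667.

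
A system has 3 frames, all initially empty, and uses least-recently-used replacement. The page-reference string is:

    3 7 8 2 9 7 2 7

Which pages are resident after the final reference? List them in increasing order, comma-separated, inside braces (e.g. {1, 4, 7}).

{2, 7, 9}

3 → miss, frames {3}
7 → miss, frames {3,7}
8 → miss, frames {3,7,8}
2 → miss, evict 3, frames {7,8,2}
9 → miss, evict 7, frames {8,2,9}
7 → miss, evict 8, frames {2,9,7}
2 → hit
7 → hit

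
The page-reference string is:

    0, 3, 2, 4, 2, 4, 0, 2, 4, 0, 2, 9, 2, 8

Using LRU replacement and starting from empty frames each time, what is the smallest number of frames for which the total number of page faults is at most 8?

3

f=1: 14 faults
f=2: 11 faults
f=3: 7 faults
f=4: 6 faults
f=5: 6 faults
f=6: 6 faults
Smallest f with faults ≤ 8 is 3.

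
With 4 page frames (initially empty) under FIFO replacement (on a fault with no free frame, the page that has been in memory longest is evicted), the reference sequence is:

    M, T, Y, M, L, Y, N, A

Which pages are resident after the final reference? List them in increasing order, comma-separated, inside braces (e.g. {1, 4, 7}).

M: fault, frames {M}
T: fault, frames {M,T}
Y: fault, frames {M,T,Y}
M: hit
L: fault, frames {M,T,Y,L}
Y: hit
N: fault, evict M, frames {T,Y,L,N}
A: fault, evict T, frames {Y,L,N,A}

{A, L, N, Y}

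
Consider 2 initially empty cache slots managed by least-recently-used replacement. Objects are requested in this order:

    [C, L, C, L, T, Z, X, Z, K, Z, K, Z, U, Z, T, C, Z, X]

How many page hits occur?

C: miss, frames {C}
L: miss, frames {C,L}
C: hit
L: hit
T: miss, evict C, frames {L,T}
Z: miss, evict L, frames {T,Z}
X: miss, evict T, frames {Z,X}
Z: hit
K: miss, evict X, frames {Z,K}
Z: hit
K: hit
Z: hit
U: miss, evict K, frames {Z,U}
Z: hit
T: miss, evict U, frames {Z,T}
C: miss, evict Z, frames {T,C}
Z: miss, evict T, frames {C,Z}
X: miss, evict C, frames {Z,X}
Hits: 7.

7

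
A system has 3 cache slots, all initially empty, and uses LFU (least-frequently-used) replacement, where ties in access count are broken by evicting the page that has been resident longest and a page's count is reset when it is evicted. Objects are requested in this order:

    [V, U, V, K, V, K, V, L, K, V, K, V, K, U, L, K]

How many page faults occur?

V → fault, frames [V]
U → fault, frames [V, U]
V → hit
K → fault, frames [V, U, K]
V → hit
K → hit
V → hit
L → fault, evict U, frames [V, K, L]
K → hit
V → hit
K → hit
V → hit
K → hit
U → fault, evict L, frames [V, K, U]
L → fault, evict U, frames [V, K, L]
K → hit
Page faults: 6.

6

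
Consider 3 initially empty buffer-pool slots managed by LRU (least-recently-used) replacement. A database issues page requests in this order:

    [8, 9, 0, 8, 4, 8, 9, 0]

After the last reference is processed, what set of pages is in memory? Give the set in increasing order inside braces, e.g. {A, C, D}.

{0, 8, 9}

8 → miss, frames (8)
9 → miss, frames (8 9)
0 → miss, frames (8 9 0)
8 → hit
4 → miss, evict 9, frames (0 8 4)
8 → hit
9 → miss, evict 0, frames (4 8 9)
0 → miss, evict 4, frames (8 9 0)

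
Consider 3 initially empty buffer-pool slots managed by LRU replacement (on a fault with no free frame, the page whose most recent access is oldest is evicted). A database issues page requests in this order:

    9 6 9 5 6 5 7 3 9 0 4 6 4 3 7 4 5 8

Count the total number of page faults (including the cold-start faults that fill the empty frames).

9 -> miss, frames {9}
6 -> miss, frames {9,6}
9 -> hit
5 -> miss, frames {6,9,5}
6 -> hit
5 -> hit
7 -> miss, evict 9, frames {6,5,7}
3 -> miss, evict 6, frames {5,7,3}
9 -> miss, evict 5, frames {7,3,9}
0 -> miss, evict 7, frames {3,9,0}
4 -> miss, evict 3, frames {9,0,4}
6 -> miss, evict 9, frames {0,4,6}
4 -> hit
3 -> miss, evict 0, frames {6,4,3}
7 -> miss, evict 6, frames {4,3,7}
4 -> hit
5 -> miss, evict 3, frames {7,4,5}
8 -> miss, evict 7, frames {4,5,8}
Page faults: 13.

13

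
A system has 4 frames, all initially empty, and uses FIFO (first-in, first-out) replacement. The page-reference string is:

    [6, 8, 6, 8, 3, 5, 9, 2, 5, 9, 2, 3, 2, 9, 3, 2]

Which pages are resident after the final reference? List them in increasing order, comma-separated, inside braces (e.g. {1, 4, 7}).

{2, 3, 5, 9}

6 → fault, frames {6}
8 → fault, frames {6,8}
6 → hit
8 → hit
3 → fault, frames {6,8,3}
5 → fault, frames {6,8,3,5}
9 → fault, evict 6, frames {8,3,5,9}
2 → fault, evict 8, frames {3,5,9,2}
5 → hit
9 → hit
2 → hit
3 → hit
2 → hit
9 → hit
3 → hit
2 → hit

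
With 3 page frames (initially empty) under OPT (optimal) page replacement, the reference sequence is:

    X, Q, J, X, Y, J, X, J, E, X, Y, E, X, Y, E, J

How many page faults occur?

6

X → miss, frames {X}
Q → miss, frames {X,Q}
J → miss, frames {X,Q,J}
X → hit
Y → miss, evict Q, frames {X,J,Y}
J → hit
X → hit
J → hit
E → miss, evict J, frames {X,Y,E}
X → hit
Y → hit
E → hit
X → hit
Y → hit
E → hit
J → miss, evict E, frames {X,Y,J}
Page faults: 6.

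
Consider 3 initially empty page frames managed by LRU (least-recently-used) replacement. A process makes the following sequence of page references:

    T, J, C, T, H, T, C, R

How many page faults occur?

T -> miss, frames (T)
J -> miss, frames (T J)
C -> miss, frames (T J C)
T -> hit
H -> miss, evict J, frames (C T H)
T -> hit
C -> hit
R -> miss, evict H, frames (T C R)
Page faults: 5.

5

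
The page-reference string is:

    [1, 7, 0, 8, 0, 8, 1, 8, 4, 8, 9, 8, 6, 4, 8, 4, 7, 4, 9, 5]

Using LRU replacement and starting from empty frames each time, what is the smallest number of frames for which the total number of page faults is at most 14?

f=1: 20 faults
f=2: 13 faults
f=3: 12 faults
f=4: 10 faults
f=5: 9 faults
f=6: 9 faults
f=7: 8 faults
f=8: 8 faults
Smallest f with faults ≤ 14 is 2.

2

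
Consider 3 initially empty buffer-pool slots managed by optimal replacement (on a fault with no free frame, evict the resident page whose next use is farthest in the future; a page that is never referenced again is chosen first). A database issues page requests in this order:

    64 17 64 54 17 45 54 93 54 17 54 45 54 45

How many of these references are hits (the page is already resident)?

64 -> miss, frames (64)
17 -> miss, frames (64 17)
64 -> hit
54 -> miss, frames (64 17 54)
17 -> hit
45 -> miss, evict 64, frames (17 54 45)
54 -> hit
93 -> miss, evict 45, frames (17 54 93)
54 -> hit
17 -> hit
54 -> hit
45 -> miss, evict 93, frames (17 54 45)
54 -> hit
45 -> hit
Hits: 8.

8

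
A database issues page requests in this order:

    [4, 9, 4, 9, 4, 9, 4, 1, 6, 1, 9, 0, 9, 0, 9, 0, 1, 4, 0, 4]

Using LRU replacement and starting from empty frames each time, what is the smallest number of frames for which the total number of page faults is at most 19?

f=1: 20 faults
f=2: 9 faults
f=3: 7 faults
f=4: 6 faults
f=5: 5 faults
Smallest f with faults ≤ 19 is 2.

2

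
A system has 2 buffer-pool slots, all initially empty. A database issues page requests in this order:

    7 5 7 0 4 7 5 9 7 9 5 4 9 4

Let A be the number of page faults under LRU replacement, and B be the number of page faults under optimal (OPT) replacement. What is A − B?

3

Under LRU: F F . F F F F F F . F F F . → 11 faults.
Under OPT: F F . F F . F F . . F F . . → 8 faults.
A − B = 11 − 8 = 3.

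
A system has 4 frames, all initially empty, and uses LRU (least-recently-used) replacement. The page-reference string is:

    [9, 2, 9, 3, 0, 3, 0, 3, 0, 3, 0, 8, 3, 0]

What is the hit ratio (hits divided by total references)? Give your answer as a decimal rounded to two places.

9: miss, frames (9)
2: miss, frames (9 2)
9: hit
3: miss, frames (2 9 3)
0: miss, frames (2 9 3 0)
3: hit
0: hit
3: hit
0: hit
3: hit
0: hit
8: miss, evict 2, frames (9 3 0 8)
3: hit
0: hit
Hits: 9 of 14 references → 9/14 = 0.6429.

0.64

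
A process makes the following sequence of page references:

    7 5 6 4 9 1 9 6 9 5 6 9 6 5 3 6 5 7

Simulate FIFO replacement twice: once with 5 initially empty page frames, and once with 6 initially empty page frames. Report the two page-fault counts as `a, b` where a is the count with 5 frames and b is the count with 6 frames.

5 frames: F F F F F F . . . . . . . . F . F F → 9 faults.
6 frames: F F F F F F . . . . . . . . F . . F → 8 faults.
8 < 9: adding a frame reduced faults, as is typical.

9, 8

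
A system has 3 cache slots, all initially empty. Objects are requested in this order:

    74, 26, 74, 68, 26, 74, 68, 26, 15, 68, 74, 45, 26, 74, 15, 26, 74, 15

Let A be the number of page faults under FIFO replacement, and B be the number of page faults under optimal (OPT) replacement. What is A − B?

3

Under FIFO: F F . F . . . . F . F F F . F . F . → 9 faults.
Under OPT: F F . F . . . . F . . F F . . . . . → 6 faults.
A − B = 9 − 6 = 3.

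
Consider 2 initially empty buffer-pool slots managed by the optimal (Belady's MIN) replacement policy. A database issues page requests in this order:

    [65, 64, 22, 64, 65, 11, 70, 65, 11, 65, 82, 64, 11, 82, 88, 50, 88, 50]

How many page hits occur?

65 -> miss, frames (65)
64 -> miss, frames (65 64)
22 -> miss, evict 65, frames (64 22)
64 -> hit
65 -> miss, evict 22, frames (64 65)
11 -> miss, evict 64, frames (65 11)
70 -> miss, evict 11, frames (65 70)
65 -> hit
11 -> miss, evict 70, frames (65 11)
65 -> hit
82 -> miss, evict 65, frames (11 82)
64 -> miss, evict 82, frames (11 64)
11 -> hit
82 -> miss, evict 64, frames (11 82)
88 -> miss, evict 82, frames (11 88)
50 -> miss, evict 11, frames (88 50)
88 -> hit
50 -> hit
Hits: 6.

6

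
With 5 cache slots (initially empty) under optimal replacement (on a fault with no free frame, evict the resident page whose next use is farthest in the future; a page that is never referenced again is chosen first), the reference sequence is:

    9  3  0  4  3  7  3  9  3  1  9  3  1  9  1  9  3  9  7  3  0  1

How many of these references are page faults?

6

9: miss, frames (9)
3: miss, frames (9 3)
0: miss, frames (9 3 0)
4: miss, frames (9 3 0 4)
3: hit
7: miss, frames (9 3 0 4 7)
3: hit
9: hit
3: hit
1: miss, evict 4, frames (9 3 0 7 1)
9: hit
3: hit
1: hit
9: hit
1: hit
9: hit
3: hit
9: hit
7: hit
3: hit
0: hit
1: hit
Page faults: 6.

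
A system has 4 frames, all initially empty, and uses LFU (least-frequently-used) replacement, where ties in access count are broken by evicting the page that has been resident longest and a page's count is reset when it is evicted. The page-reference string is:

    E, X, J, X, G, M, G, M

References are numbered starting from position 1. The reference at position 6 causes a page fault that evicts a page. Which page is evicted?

E

pos 1: E → miss, frames {E}
pos 2: X → miss, frames {E,X}
pos 3: J → miss, frames {E,X,J}
pos 4: X → hit
pos 5: G → miss, frames {E,X,J,G}
pos 6: M → miss, evict E, frames {X,J,G,M}
At position 6, page E is evicted.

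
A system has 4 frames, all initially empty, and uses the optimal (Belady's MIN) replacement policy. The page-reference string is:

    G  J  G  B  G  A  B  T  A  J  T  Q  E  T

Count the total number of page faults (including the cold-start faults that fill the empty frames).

G: miss, frames [G]
J: miss, frames [G, J]
G: hit
B: miss, frames [G, J, B]
G: hit
A: miss, frames [G, J, B, A]
B: hit
T: miss, evict B, frames [G, J, A, T]
A: hit
J: hit
T: hit
Q: miss, evict A, frames [G, J, T, Q]
E: miss, evict Q, frames [G, J, T, E]
T: hit
Page faults: 7.

7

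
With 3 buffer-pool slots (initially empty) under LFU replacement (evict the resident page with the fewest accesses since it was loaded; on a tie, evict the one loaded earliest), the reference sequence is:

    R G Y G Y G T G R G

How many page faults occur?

5

R → fault, frames (R)
G → fault, frames (R G)
Y → fault, frames (R G Y)
G → hit
Y → hit
G → hit
T → fault, evict R, frames (G Y T)
G → hit
R → fault, evict T, frames (G Y R)
G → hit
Page faults: 5.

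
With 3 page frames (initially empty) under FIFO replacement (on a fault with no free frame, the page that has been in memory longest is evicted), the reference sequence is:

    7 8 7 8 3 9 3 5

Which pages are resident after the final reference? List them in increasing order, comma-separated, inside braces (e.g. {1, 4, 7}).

7 → miss, frames [7]
8 → miss, frames [7, 8]
7 → hit
8 → hit
3 → miss, frames [7, 8, 3]
9 → miss, evict 7, frames [8, 3, 9]
3 → hit
5 → miss, evict 8, frames [3, 9, 5]

{3, 5, 9}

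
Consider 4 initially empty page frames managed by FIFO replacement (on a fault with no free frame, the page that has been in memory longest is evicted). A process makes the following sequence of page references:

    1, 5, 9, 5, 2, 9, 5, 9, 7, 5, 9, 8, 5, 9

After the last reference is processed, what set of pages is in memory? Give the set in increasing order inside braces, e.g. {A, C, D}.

1 -> miss, frames (1)
5 -> miss, frames (1 5)
9 -> miss, frames (1 5 9)
5 -> hit
2 -> miss, frames (1 5 9 2)
9 -> hit
5 -> hit
9 -> hit
7 -> miss, evict 1, frames (5 9 2 7)
5 -> hit
9 -> hit
8 -> miss, evict 5, frames (9 2 7 8)
5 -> miss, evict 9, frames (2 7 8 5)
9 -> miss, evict 2, frames (7 8 5 9)

{5, 7, 8, 9}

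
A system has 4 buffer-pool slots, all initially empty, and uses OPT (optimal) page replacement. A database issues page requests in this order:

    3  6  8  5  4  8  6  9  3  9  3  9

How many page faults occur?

6

3 → miss, frames {3}
6 → miss, frames {3,6}
8 → miss, frames {3,6,8}
5 → miss, frames {3,6,8,5}
4 → miss, evict 5, frames {3,6,8,4}
8 → hit
6 → hit
9 → miss, evict 4, frames {3,6,8,9}
3 → hit
9 → hit
3 → hit
9 → hit
Page faults: 6.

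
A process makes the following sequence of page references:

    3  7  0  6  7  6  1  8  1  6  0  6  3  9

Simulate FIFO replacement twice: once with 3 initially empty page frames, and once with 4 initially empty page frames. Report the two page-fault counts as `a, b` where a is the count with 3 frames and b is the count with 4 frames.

10, 8

3 frames: F F F F . . F F . . F F F F → 10 faults.
4 frames: F F F F . . F F . . . . F F → 8 faults.
8 < 10: adding a frame reduced faults, as is typical.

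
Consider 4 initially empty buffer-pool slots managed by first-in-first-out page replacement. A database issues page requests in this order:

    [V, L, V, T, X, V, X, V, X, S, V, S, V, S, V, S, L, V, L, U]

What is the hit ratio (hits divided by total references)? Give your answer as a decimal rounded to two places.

0.60

V: fault, frames [V]
L: fault, frames [V, L]
V: hit
T: fault, frames [V, L, T]
X: fault, frames [V, L, T, X]
V: hit
X: hit
V: hit
X: hit
S: fault, evict V, frames [L, T, X, S]
V: fault, evict L, frames [T, X, S, V]
S: hit
V: hit
S: hit
V: hit
S: hit
L: fault, evict T, frames [X, S, V, L]
V: hit
L: hit
U: fault, evict X, frames [S, V, L, U]
Hits: 12 of 20 references → 12/20 = 0.6000.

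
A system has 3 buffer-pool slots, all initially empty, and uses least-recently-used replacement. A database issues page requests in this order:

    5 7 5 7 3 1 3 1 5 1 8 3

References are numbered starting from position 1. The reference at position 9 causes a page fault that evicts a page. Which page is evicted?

pos 1: 5: miss, frames [5]
pos 2: 7: miss, frames [5, 7]
pos 3: 5: hit
pos 4: 7: hit
pos 5: 3: miss, frames [5, 7, 3]
pos 6: 1: miss, evict 5, frames [7, 3, 1]
pos 7: 3: hit
pos 8: 1: hit
pos 9: 5: miss, evict 7, frames [3, 1, 5]
At position 9, page 7 is evicted.

7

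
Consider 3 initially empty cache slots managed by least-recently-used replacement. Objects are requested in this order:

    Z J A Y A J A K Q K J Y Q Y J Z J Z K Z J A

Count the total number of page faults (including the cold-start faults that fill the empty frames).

Z -> miss, frames (Z)
J -> miss, frames (Z J)
A -> miss, frames (Z J A)
Y -> miss, evict Z, frames (J A Y)
A -> hit
J -> hit
A -> hit
K -> miss, evict Y, frames (J A K)
Q -> miss, evict J, frames (A K Q)
K -> hit
J -> miss, evict A, frames (Q K J)
Y -> miss, evict Q, frames (K J Y)
Q -> miss, evict K, frames (J Y Q)
Y -> hit
J -> hit
Z -> miss, evict Q, frames (Y J Z)
J -> hit
Z -> hit
K -> miss, evict Y, frames (J Z K)
Z -> hit
J -> hit
A -> miss, evict K, frames (Z J A)
Page faults: 12.

12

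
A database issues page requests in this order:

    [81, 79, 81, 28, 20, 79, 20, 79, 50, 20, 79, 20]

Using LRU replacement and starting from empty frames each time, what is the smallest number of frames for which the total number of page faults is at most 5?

4

f=1: 12 faults
f=2: 8 faults
f=3: 6 faults
f=4: 5 faults
f=5: 5 faults
Smallest f with faults ≤ 5 is 4.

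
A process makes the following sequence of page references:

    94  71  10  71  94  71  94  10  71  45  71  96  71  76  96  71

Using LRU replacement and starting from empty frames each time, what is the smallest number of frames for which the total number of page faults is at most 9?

3

f=1: 16 faults
f=2: 11 faults
f=3: 6 faults
f=4: 6 faults
f=5: 6 faults
f=6: 6 faults
Smallest f with faults ≤ 9 is 3.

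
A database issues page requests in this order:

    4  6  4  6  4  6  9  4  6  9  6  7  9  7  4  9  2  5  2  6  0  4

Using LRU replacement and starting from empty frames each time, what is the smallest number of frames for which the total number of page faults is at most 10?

3

f=1: 22 faults
f=2: 15 faults
f=3: 10 faults
f=4: 9 faults
f=5: 9 faults
f=6: 7 faults
f=7: 7 faults
Smallest f with faults ≤ 10 is 3.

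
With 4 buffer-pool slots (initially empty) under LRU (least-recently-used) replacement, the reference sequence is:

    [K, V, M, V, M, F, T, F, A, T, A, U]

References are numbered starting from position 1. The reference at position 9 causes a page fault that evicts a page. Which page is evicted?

pos 1: K → miss, frames {K}
pos 2: V → miss, frames {K,V}
pos 3: M → miss, frames {K,V,M}
pos 4: V → hit
pos 5: M → hit
pos 6: F → miss, frames {K,V,M,F}
pos 7: T → miss, evict K, frames {V,M,F,T}
pos 8: F → hit
pos 9: A → miss, evict V, frames {M,T,F,A}
At position 9, page V is evicted.

V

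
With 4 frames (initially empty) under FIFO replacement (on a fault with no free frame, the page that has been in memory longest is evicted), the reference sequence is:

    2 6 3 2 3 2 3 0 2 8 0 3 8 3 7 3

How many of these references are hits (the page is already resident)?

2 → miss, frames (2)
6 → miss, frames (2 6)
3 → miss, frames (2 6 3)
2 → hit
3 → hit
2 → hit
3 → hit
0 → miss, frames (2 6 3 0)
2 → hit
8 → miss, evict 2, frames (6 3 0 8)
0 → hit
3 → hit
8 → hit
3 → hit
7 → miss, evict 6, frames (3 0 8 7)
3 → hit
Hits: 10.

10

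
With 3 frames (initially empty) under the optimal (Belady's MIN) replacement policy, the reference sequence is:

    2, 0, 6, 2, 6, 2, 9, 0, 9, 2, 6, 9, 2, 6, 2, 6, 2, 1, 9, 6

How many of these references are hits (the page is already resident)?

2 -> fault, frames {2}
0 -> fault, frames {2,0}
6 -> fault, frames {2,0,6}
2 -> hit
6 -> hit
2 -> hit
9 -> fault, evict 6, frames {2,0,9}
0 -> hit
9 -> hit
2 -> hit
6 -> fault, evict 0, frames {2,9,6}
9 -> hit
2 -> hit
6 -> hit
2 -> hit
6 -> hit
2 -> hit
1 -> fault, evict 2, frames {9,6,1}
9 -> hit
6 -> hit
Hits: 14.

14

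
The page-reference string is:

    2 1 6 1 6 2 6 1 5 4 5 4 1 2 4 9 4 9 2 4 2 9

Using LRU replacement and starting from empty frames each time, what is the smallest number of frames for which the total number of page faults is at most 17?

f=1: 22 faults
f=2: 14 faults
f=3: 7 faults
f=4: 7 faults
f=5: 6 faults
f=6: 6 faults
Smallest f with faults ≤ 17 is 2.

2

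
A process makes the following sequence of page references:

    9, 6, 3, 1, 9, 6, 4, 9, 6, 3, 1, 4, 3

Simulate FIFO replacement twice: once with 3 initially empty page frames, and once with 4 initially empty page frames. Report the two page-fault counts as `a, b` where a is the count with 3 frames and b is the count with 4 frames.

9, 10

3 frames: F F F F F F F . . F F . . → 9 faults.
4 frames: F F F F . . F F F F F F . → 10 faults.
10 > 9: adding a frame increased faults — Belady's anomaly.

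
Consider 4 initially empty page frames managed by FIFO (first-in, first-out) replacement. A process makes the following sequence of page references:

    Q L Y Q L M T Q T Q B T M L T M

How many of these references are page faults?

Q: miss, frames [Q]
L: miss, frames [Q, L]
Y: miss, frames [Q, L, Y]
Q: hit
L: hit
M: miss, frames [Q, L, Y, M]
T: miss, evict Q, frames [L, Y, M, T]
Q: miss, evict L, frames [Y, M, T, Q]
T: hit
Q: hit
B: miss, evict Y, frames [M, T, Q, B]
T: hit
M: hit
L: miss, evict M, frames [T, Q, B, L]
T: hit
M: miss, evict T, frames [Q, B, L, M]
Page faults: 9.

9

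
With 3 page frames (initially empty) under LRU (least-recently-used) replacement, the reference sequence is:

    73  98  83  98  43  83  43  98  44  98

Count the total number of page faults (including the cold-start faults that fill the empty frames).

5

73 → fault, frames [73]
98 → fault, frames [73, 98]
83 → fault, frames [73, 98, 83]
98 → hit
43 → fault, evict 73, frames [83, 98, 43]
83 → hit
43 → hit
98 → hit
44 → fault, evict 83, frames [43, 98, 44]
98 → hit
Page faults: 5.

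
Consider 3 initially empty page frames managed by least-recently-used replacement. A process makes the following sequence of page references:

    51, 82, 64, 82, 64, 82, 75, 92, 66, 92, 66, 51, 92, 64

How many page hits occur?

51 → miss, frames [51]
82 → miss, frames [51, 82]
64 → miss, frames [51, 82, 64]
82 → hit
64 → hit
82 → hit
75 → miss, evict 51, frames [64, 82, 75]
92 → miss, evict 64, frames [82, 75, 92]
66 → miss, evict 82, frames [75, 92, 66]
92 → hit
66 → hit
51 → miss, evict 75, frames [92, 66, 51]
92 → hit
64 → miss, evict 66, frames [51, 92, 64]
Hits: 6.

6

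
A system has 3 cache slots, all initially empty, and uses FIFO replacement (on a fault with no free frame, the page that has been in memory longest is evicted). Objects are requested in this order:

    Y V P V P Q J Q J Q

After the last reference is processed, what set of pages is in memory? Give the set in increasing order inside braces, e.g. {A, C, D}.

{J, P, Q}

Y: fault, frames (Y)
V: fault, frames (Y V)
P: fault, frames (Y V P)
V: hit
P: hit
Q: fault, evict Y, frames (V P Q)
J: fault, evict V, frames (P Q J)
Q: hit
J: hit
Q: hit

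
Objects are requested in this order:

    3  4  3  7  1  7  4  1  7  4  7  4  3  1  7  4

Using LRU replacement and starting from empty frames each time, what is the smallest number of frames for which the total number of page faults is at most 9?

f=1: 16 faults
f=2: 12 faults
f=3: 9 faults
f=4: 4 faults
Smallest f with faults ≤ 9 is 3.

3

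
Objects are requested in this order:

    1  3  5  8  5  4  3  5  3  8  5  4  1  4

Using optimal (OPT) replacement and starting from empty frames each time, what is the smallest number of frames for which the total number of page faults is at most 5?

f=1: 14 faults
f=2: 9 faults
f=3: 7 faults
f=4: 6 faults
f=5: 5 faults
Smallest f with faults ≤ 5 is 5.

5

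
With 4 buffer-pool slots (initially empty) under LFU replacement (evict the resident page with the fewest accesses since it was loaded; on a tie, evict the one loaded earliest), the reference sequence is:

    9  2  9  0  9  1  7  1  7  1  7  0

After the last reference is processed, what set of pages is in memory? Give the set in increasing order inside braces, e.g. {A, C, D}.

9 → fault, frames {9}
2 → fault, frames {9,2}
9 → hit
0 → fault, frames {9,2,0}
9 → hit
1 → fault, frames {9,2,0,1}
7 → fault, evict 2, frames {9,0,1,7}
1 → hit
7 → hit
1 → hit
7 → hit
0 → hit

{0, 1, 7, 9}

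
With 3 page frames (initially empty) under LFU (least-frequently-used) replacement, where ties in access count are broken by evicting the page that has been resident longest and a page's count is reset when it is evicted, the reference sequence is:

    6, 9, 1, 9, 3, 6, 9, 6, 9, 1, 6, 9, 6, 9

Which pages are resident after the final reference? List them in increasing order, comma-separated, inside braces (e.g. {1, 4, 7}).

{1, 6, 9}

6: fault, frames (6)
9: fault, frames (6 9)
1: fault, frames (6 9 1)
9: hit
3: fault, evict 6, frames (9 1 3)
6: fault, evict 1, frames (9 3 6)
9: hit
6: hit
9: hit
1: fault, evict 3, frames (9 6 1)
6: hit
9: hit
6: hit
9: hit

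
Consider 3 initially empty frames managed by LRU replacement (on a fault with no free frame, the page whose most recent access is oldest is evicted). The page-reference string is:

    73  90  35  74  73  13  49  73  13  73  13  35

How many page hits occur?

73 -> fault, frames [73]
90 -> fault, frames [73, 90]
35 -> fault, frames [73, 90, 35]
74 -> fault, evict 73, frames [90, 35, 74]
73 -> fault, evict 90, frames [35, 74, 73]
13 -> fault, evict 35, frames [74, 73, 13]
49 -> fault, evict 74, frames [73, 13, 49]
73 -> hit
13 -> hit
73 -> hit
13 -> hit
35 -> fault, evict 49, frames [73, 13, 35]
Hits: 4.

4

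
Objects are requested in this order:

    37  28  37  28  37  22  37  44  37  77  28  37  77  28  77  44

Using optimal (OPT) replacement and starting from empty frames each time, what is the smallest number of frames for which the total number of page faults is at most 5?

4

f=1: 16 faults
f=2: 8 faults
f=3: 6 faults
f=4: 5 faults
f=5: 5 faults
Smallest f with faults ≤ 5 is 4.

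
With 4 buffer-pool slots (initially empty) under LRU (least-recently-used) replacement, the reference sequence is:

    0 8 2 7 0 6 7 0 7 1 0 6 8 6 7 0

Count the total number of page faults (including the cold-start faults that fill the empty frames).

0: fault, frames {0}
8: fault, frames {0,8}
2: fault, frames {0,8,2}
7: fault, frames {0,8,2,7}
0: hit
6: fault, evict 8, frames {2,7,0,6}
7: hit
0: hit
7: hit
1: fault, evict 2, frames {6,0,7,1}
0: hit
6: hit
8: fault, evict 7, frames {1,0,6,8}
6: hit
7: fault, evict 1, frames {0,8,6,7}
0: hit
Page faults: 8.

8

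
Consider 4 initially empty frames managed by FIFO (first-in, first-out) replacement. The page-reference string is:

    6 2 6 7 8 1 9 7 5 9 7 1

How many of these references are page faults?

8

6 -> miss, frames (6)
2 -> miss, frames (6 2)
6 -> hit
7 -> miss, frames (6 2 7)
8 -> miss, frames (6 2 7 8)
1 -> miss, evict 6, frames (2 7 8 1)
9 -> miss, evict 2, frames (7 8 1 9)
7 -> hit
5 -> miss, evict 7, frames (8 1 9 5)
9 -> hit
7 -> miss, evict 8, frames (1 9 5 7)
1 -> hit
Page faults: 8.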